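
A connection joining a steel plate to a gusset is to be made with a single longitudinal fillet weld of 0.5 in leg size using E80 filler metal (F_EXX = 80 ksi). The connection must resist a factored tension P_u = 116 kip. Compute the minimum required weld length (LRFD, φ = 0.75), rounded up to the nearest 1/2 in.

Throat t_e = 0.707 × 0.5 = 0.3535 in.
φr_n = 0.75 × 0.6 × 80 × 0.3535 = 12.73 kip/in.
L_req = P_u / φr_n = 116 / 12.73 = 9.115 in total.
Round up → use L = 9.5 in.

L = 9.5 in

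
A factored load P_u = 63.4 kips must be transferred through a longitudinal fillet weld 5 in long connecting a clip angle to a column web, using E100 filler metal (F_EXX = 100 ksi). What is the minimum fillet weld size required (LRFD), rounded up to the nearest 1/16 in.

w = 7/16 in

Total weld length L = 5 in.
Required throat t_e = P_u / (φ × 0.6 F_EXX × L) = 63.4 / (0.75 × 0.6 × 100 × 5) = 0.2818 in.
Required leg w = t_e / 0.707 = 0.3986 in → use 7/16 in.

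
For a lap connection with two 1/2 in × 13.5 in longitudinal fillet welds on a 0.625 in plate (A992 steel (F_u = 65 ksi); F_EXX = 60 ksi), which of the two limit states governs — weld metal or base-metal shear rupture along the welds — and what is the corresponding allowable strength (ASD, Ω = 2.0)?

t_e = 0.707 × 0.5 = 0.3535 in; L = 27 in.
Weld metal: R_n/Ω = (1/2.0) × 0.6 × 60 × 0.3535 × 27 = 171.8 kips.
Base metal (shear rupture): R_n/Ω = (1/2.0) × 0.6 × 65 × 0.625 × 27 = 329.1 kips.
Governing: weld metal.

R_n/Ω ≈ 172 kips (weld metal governs)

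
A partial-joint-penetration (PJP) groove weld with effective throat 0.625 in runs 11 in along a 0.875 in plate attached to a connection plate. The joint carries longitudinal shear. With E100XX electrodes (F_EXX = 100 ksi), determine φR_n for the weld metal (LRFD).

Effective throat (given) t_e = 0.625 in.
A_we = 0.625 × 11 = 6.875 in².
F_nw = 0.6 F_EXX = 60 ksi.
φR_n = 0.75 × 60 × 6.875 = 309.4 kips.

φR_n ≈ 309 kips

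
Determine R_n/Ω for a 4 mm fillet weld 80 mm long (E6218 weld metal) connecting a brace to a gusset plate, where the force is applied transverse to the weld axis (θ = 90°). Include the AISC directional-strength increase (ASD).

E62XX → F_EXX = 620 MPa.
t_e = 0.707 × 4 = 2.828 mm; A_we = 2.828 × 80 = 226.2 mm².
Directional factor: 1.0 + 0.5 sin^1.5(90°) = 1.5.
F_nw = 0.6 × 620 × 1.5 = 558 MPa.
R_n/Ω = (558 × 226.2) / 2.0 × 10⁻³ = 63.12 kN.

R_n/Ω ≈ 63.1 kN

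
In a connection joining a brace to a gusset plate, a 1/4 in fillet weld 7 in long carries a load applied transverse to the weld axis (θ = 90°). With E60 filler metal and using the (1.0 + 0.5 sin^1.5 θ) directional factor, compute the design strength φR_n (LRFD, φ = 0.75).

E60XX → F_EXX = 60 ksi.
t_e = 0.707 × 0.25 = 0.1767 in; A_we = 0.1767 × 7 = 1.237 in².
Directional factor: 1.0 + 0.5 sin^1.5(90°) = 1.5.
F_nw = 0.6 × 60 × 1.5 = 54 ksi.
φR_n = 0.75 × 54 × 1.237 = 50.11 kips.

φR_n ≈ 50.1 kips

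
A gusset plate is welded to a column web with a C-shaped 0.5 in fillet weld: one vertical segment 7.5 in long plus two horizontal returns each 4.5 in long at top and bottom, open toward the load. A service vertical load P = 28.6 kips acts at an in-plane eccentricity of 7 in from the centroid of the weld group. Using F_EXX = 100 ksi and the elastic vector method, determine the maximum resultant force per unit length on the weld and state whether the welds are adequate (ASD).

Total weld length L_w = 16.5 in. Treat welds as unit-width lines.
Centroid: x̄ = 2×4.5×2.25 / 16.5 = 1.227 in from the vertical weld.
Polar moment about centroid: J = I_x + I_y = [7.5³/12 + 2×4.5×3.75²] + [7.5×1.227² + 2(4.5³/12 + 4.5×1.023²)] = 197.6 in³.
Direct shear f_v = P/L_w = 28.6 / 16.5 = 1.733 kip/in (vertical).
Torsion M = P·e = 28.6 × 7 = 200.2 kip·in.
Critical point at (x, y) = (3.273, 3.75) from centroid. f_tx = M·y/J = 3.799 kip/in; f_ty = M·x/J = 3.316 kip/in.
Resultant f_max = √[f_tx² + (f_v + f_ty)²] = √[3.799² + (1.733 + 3.316)²] = 6.319 kip/in.
Capacity per unit length: r_n/Ω = (1/2.0) × 0.6 × 100 × (0.707 × 0.5) = 10.6 kip/in.
6.319 ≤ 10.6 → adequate.

f_max ≈ 6.32 kip/in; adequate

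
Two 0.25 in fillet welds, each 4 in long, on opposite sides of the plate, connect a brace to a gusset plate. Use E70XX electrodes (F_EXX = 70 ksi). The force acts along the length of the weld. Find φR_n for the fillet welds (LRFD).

φR_n ≈ 44.5 kips

Effective throat t_e = 0.707 × 0.25 = 0.1767 in.
Total length L = 8 in; A_we = 0.1767 × 8 = 1.414 in².
F_nw = 0.6 F_EXX = 0.6 × 70 = 42 ksi.
φR_n = 0.75 × 42 × 1.414 = 44.54 kips.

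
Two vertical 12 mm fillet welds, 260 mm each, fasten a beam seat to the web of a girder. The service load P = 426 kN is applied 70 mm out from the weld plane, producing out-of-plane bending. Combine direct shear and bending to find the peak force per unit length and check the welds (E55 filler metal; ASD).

E55XX → F_EXX = 550 MPa.
L_w = 2 × 260 = 520 mm; section modulus (unit throat) S = 2 × L²/6 = 22530 mm².
Direct shear f_v = P/L_w = 426×10³/520 = 819.2 N/mm.
Moment M = P × e = 426×10³ × 70 = 29820000 N·mm; bending f_b = M/S = 1323 N/mm.
f_max = √(f_v² + f_b²) = √(819.2² + 1323²) = 1556 N/mm.
r_n/Ω = (1/2.0) × 0.6 × 550 × (0.707 × 12) = 1400 N/mm → NOT adequate.

f_max ≈ 1560 N/mm; NOT adequate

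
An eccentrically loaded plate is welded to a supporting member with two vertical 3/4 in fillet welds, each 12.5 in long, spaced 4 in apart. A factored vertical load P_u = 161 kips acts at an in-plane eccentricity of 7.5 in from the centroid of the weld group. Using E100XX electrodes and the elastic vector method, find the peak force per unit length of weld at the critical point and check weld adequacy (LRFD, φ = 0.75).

E100XX → F_EXX = 100 ksi.
Total weld length L_w = 25 in. Treat welds as unit-width lines.
Polar moment about centroid: J = 2[d³/12 + d(b/2)²] = 2[12.5³/12 + 12.5×2²] = 425.5 in³.
Direct shear f_v = P/L_w = 161 / 25 = 6.44 kip/in (vertical).
Torsion M = P·e = 161 × 7.5 = 1207.5 kip·in.
Critical point at (x, y) = (2, 6.25) from centroid. f_tx = M·y/J = 17.74 kip/in; f_ty = M·x/J = 5.675 kip/in.
Resultant f_max = √[f_tx² + (f_v + f_ty)²] = √[17.74² + (6.44 + 5.675)²] = 21.48 kip/in.
Capacity per unit length: φr_n = 0.75 × 0.6 × 100 × (0.707 × 0.75) = 23.86 kip/in.
21.48 ≤ 23.86 → adequate.

f_max ≈ 21.5 kip/in; adequate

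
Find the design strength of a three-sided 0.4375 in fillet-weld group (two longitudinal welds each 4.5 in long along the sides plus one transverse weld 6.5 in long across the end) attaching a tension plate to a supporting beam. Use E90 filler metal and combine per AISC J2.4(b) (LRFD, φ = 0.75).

E90XX → F_EXX = 90 ksi.
t_e = 0.707 × 0.4375 = 0.3093 in.
R_nwl = 0.6 × 90 × 0.3093 × 9 = 150.3 kips (longitudinal, 2 welds).
R_nwt = 0.6 × 90 × 0.3093 × 6.5 = 108.6 kips (transverse, base value).
(i) R_nwl + R_nwt = 258.9 kips; (ii) 0.85 R_nwl + 1.5 R_nwt = 290.6 kips.
R_n = max = 290.6 kips [governs: (ii)]; φR_n = 218 kips.

φR_n ≈ 218 kips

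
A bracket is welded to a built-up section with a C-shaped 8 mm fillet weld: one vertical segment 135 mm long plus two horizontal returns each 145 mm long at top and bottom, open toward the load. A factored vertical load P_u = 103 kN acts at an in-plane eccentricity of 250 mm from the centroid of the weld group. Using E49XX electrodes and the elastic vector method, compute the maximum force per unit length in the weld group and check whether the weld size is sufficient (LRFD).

E49XX → F_EXX = 490 MPa.
Total weld length L_w = 425 mm. Treat welds as unit-width lines.
Centroid: x̄ = 2×145×72.5 / 425 = 49.47 mm from the vertical weld.
Polar moment about centroid: J = I_x + I_y = [135³/12 + 2×145×67.5²] + [135×49.47² + 2(145³/12 + 145×23.03²)] = 2519000 mm³.
Direct shear f_v = P/L_w = 103×10³ / 425 = 242.4 N/mm (vertical).
Torsion M = P·e = 103×10³ × 250 = 25750000 N·mm.
Critical point at (x, y) = (95.53, 67.5) from centroid. f_tx = M·y/J = 690.1 N/mm; f_ty = M·x/J = 976.7 N/mm.
Resultant f_max = √[f_tx² + (f_v + f_ty)²] = √[690.1² + (242.4 + 976.7)²] = 1401 N/mm.
Capacity per unit length: φr_n = 0.75 × 0.6 × 490 × (0.707 × 8) = 1247 N/mm.
1401 > 1247 → NOT adequate.

f_max ≈ 1400 N/mm; NOT adequate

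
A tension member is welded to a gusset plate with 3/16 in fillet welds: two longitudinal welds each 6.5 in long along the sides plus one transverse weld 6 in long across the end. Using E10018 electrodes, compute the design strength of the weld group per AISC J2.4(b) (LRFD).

φR_n ≈ 120 kips

E100XX → F_EXX = 100 ksi.
t_e = 0.707 × 0.1875 = 0.1326 in.
R_nwl = 0.6 × 100 × 0.1326 × 13 = 103.4 kips (longitudinal, 2 welds).
R_nwt = 0.6 × 100 × 0.1326 × 6 = 47.72 kips (transverse, base value).
(i) R_nwl + R_nwt = 151.1 kips; (ii) 0.85 R_nwl + 1.5 R_nwt = 159.5 kips.
R_n = max = 159.5 kips [governs: (ii)]; φR_n = 119.6 kips.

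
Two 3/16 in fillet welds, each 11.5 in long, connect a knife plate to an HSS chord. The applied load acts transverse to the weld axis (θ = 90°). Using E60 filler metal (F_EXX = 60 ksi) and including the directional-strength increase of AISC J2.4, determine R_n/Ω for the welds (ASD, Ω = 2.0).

t_e = 0.707 × 0.1875 = 0.1326 in; A_we = 0.1326 × 23 = 3.049 in².
Directional factor: 1.0 + 0.5 sin^1.5(90°) = 1.5.
F_nw = 0.6 × 60 × 1.5 = 54 ksi.
R_n/Ω = (54 × 3.049) / 2.0 = 82.32 kips.

R_n/Ω ≈ 82.3 kips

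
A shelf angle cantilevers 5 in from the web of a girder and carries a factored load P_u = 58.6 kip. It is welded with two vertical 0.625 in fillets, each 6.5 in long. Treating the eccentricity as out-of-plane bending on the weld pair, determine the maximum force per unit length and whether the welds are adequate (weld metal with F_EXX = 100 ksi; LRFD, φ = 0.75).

L_w = 2 × 6.5 = 13 in; section modulus (unit throat) S = 2 × L²/6 = 14.08 in².
Direct shear f_v = P/L_w = 58.6/13 = 4.508 kip/in.
Moment M = P × e = 58.6 × 5 = 293 kip·in; bending f_b = M/S = 20.8 kip/in.
f_max = √(f_v² + f_b²) = √(4.508² + 20.8²) = 21.29 kip/in.
φr_n = 0.75 × 0.6 × 100 × (0.707 × 0.625) = 19.88 kip/in → NOT adequate.

f_max ≈ 21.3 kip/in; NOT adequate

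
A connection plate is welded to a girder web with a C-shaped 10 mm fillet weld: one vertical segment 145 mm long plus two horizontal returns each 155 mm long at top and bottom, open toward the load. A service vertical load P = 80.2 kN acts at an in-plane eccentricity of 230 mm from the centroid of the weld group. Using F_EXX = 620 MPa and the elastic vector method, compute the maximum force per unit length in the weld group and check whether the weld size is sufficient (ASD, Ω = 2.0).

f_max ≈ 896 N/mm; adequate

Total weld length L_w = 455 mm. Treat welds as unit-width lines.
Centroid: x̄ = 2×155×77.5 / 455 = 52.8 mm from the vertical weld.
Polar moment about centroid: J = I_x + I_y = [145³/12 + 2×155×72.5²] + [145×52.8² + 2(155³/12 + 155×24.7²)] = 3098000 mm³.
Direct shear f_v = P/L_w = 80.2×10³ / 455 = 176.3 N/mm (vertical).
Torsion M = P·e = 80.2×10³ × 230 = 18446000 N·mm.
Critical point at (x, y) = (102.2, 72.5) from centroid. f_tx = M·y/J = 431.7 N/mm; f_ty = M·x/J = 608.6 N/mm.
Resultant f_max = √[f_tx² + (f_v + f_ty)²] = √[431.7² + (176.3 + 608.6)²] = 895.8 N/mm.
Capacity per unit length: r_n/Ω = (1/2.0) × 0.6 × 620 × (0.707 × 10) = 1315 N/mm.
895.8 ≤ 1315 → adequate.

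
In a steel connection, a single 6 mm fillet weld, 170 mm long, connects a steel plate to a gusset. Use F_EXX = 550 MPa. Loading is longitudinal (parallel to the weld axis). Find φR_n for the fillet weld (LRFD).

φR_n ≈ 178 kN

Effective throat t_e = 0.707 × 6 = 4.242 mm.
Total length L = 170 mm; A_we = 4.242 × 170 = 721.1 mm².
F_nw = 0.6 F_EXX = 0.6 × 550 = 330 MPa.
φR_n = 0.75 × 330 × 721.1 × 10⁻³ = 178.5 kN.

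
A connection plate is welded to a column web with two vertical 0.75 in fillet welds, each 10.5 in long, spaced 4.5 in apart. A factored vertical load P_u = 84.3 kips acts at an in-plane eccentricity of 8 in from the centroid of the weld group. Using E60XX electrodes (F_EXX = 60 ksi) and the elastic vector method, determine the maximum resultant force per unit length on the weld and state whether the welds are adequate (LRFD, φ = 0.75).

f_max ≈ 14.9 kip/in; NOT adequate

Total weld length L_w = 21 in. Treat welds as unit-width lines.
Polar moment about centroid: J = 2[d³/12 + d(b/2)²] = 2[10.5³/12 + 10.5×2.25²] = 299.2 in³.
Direct shear f_v = P/L_w = 84.3 / 21 = 4.014 kip/in (vertical).
Torsion M = P·e = 84.3 × 8 = 674.4 kip·in.
Critical point at (x, y) = (2.25, 5.25) from centroid. f_tx = M·y/J = 11.83 kip/in; f_ty = M·x/J = 5.071 kip/in.
Resultant f_max = √[f_tx² + (f_v + f_ty)²] = √[11.83² + (4.014 + 5.071)²] = 14.92 kip/in.
Capacity per unit length: φr_n = 0.75 × 0.6 × 60 × (0.707 × 0.75) = 14.32 kip/in.
14.92 > 14.32 → NOT adequate.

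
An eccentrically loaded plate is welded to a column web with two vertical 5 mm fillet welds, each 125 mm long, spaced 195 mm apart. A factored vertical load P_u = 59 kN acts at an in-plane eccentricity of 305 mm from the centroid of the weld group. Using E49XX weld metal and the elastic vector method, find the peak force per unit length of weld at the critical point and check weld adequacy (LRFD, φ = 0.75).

f_max ≈ 978 N/mm; NOT adequate

E49XX → F_EXX = 490 MPa.
Total weld length L_w = 250 mm. Treat welds as unit-width lines.
Polar moment about centroid: J = 2[d³/12 + d(b/2)²] = 2[125³/12 + 125×97.5²] = 2702000 mm³.
Direct shear f_v = P/L_w = 59×10³ / 250 = 236 N/mm (vertical).
Torsion M = P·e = 59×10³ × 305 = 17995000 N·mm.
Critical point at (x, y) = (97.5, 62.5) from centroid. f_tx = M·y/J = 416.2 N/mm; f_ty = M·x/J = 649.3 N/mm.
Resultant f_max = √[f_tx² + (f_v + f_ty)²] = √[416.2² + (236 + 649.3)²] = 978.3 N/mm.
Capacity per unit length: φr_n = 0.75 × 0.6 × 490 × (0.707 × 5) = 779.5 N/mm.
978.3 > 779.5 → NOT adequate.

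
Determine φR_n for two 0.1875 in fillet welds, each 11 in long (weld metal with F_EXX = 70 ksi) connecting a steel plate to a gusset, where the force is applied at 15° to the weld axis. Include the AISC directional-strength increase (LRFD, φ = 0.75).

φR_n ≈ 97.9 kip

t_e = 0.707 × 0.1875 = 0.1326 in; A_we = 0.1326 × 22 = 2.916 in².
Directional factor: 1.0 + 0.5 sin^1.5(15°) = 1.066.
F_nw = 0.6 × 70 × 1.066 = 44.77 ksi.
φR_n = 0.75 × 44.77 × 2.916 = 97.91 kip.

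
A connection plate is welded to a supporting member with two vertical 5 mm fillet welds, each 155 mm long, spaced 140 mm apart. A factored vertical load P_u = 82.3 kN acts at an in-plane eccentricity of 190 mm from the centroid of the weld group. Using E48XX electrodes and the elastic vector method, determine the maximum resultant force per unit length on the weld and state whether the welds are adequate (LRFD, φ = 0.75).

E48XX → F_EXX = 480 MPa.
Total weld length L_w = 310 mm. Treat welds as unit-width lines.
Polar moment about centroid: J = 2[d³/12 + d(b/2)²] = 2[155³/12 + 155×70²] = 2140000 mm³.
Direct shear f_v = P/L_w = 82.3×10³ / 310 = 265.5 N/mm (vertical).
Torsion M = P·e = 82.3×10³ × 190 = 15637000 N·mm.
Critical point at (x, y) = (70, 77.5) from centroid. f_tx = M·y/J = 566.4 N/mm; f_ty = M·x/J = 511.6 N/mm.
Resultant f_max = √[f_tx² + (f_v + f_ty)²] = √[566.4² + (265.5 + 511.6)²] = 961.6 N/mm.
Capacity per unit length: φr_n = 0.75 × 0.6 × 480 × (0.707 × 5) = 763.6 N/mm.
961.6 > 763.6 → NOT adequate.

f_max ≈ 962 N/mm; NOT adequate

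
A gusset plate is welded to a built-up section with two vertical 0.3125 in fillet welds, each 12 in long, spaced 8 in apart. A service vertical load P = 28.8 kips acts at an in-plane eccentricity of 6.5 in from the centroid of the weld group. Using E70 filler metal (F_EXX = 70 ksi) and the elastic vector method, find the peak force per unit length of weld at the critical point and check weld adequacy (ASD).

f_max ≈ 2.85 kip/in; adequate

Total weld length L_w = 24 in. Treat welds as unit-width lines.
Polar moment about centroid: J = 2[d³/12 + d(b/2)²] = 2[12³/12 + 12×4²] = 672 in³.
Direct shear f_v = P/L_w = 28.8 / 24 = 1.2 kip/in (vertical).
Torsion M = P·e = 28.8 × 6.5 = 187.2 kip·in.
Critical point at (x, y) = (4, 6) from centroid. f_tx = M·y/J = 1.671 kip/in; f_ty = M·x/J = 1.114 kip/in.
Resultant f_max = √[f_tx² + (f_v + f_ty)²] = √[1.671² + (1.2 + 1.114)²] = 2.855 kip/in.
Capacity per unit length: r_n/Ω = (1/2.0) × 0.6 × 70 × (0.707 × 0.3125) = 4.64 kip/in.
2.855 ≤ 4.64 → adequate.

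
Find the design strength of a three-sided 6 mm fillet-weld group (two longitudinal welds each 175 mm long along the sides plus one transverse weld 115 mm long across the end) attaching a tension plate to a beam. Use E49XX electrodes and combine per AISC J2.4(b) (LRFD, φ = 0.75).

φR_n ≈ 440 kN

E49XX → F_EXX = 490 MPa.
t_e = 0.707 × 6 = 4.242 mm.
R_nwl = 0.6 × 490 × 4.242 × 350 × 10⁻³ = 436.5 kN (longitudinal, 2 welds).
R_nwt = 0.6 × 490 × 4.242 × 115 × 10⁻³ = 143.4 kN (transverse, base value).
(i) R_nwl + R_nwt = 579.9 kN; (ii) 0.85 R_nwl + 1.5 R_nwt = 586.2 kN.
R_n = max = 586.2 kN [governs: (ii)]; φR_n = 439.6 kN.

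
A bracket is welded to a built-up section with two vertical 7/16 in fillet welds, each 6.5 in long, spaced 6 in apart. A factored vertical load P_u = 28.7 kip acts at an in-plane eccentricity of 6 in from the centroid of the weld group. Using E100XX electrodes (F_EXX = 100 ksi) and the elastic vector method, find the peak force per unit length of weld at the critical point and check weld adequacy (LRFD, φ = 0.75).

Total weld length L_w = 13 in. Treat welds as unit-width lines.
Polar moment about centroid: J = 2[d³/12 + d(b/2)²] = 2[6.5³/12 + 6.5×3²] = 162.8 in³.
Direct shear f_v = P/L_w = 28.7 / 13 = 2.208 kip/in (vertical).
Torsion M = P·e = 28.7 × 6 = 172.2 kip·in.
Critical point at (x, y) = (3, 3.25) from centroid. f_tx = M·y/J = 3.438 kip/in; f_ty = M·x/J = 3.174 kip/in.
Resultant f_max = √[f_tx² + (f_v + f_ty)²] = √[3.438² + (2.208 + 3.174)²] = 6.386 kip/in.
Capacity per unit length: φr_n = 0.75 × 0.6 × 100 × (0.707 × 0.4375) = 13.92 kip/in.
6.386 ≤ 13.92 → adequate.

f_max ≈ 6.39 kip/in; adequate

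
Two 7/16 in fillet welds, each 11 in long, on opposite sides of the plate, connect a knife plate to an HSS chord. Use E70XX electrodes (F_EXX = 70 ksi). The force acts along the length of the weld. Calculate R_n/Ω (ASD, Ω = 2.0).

Effective throat t_e = 0.707 × 0.4375 = 0.3093 in.
Total length L = 22 in; A_we = 0.3093 × 22 = 6.805 in².
F_nw = 0.6 F_EXX = 0.6 × 70 = 42 ksi.
R_n = 42 × 6.805 = 285.8 kips; R_n/Ω = 285.8/2.0 = 142.9 kips.

R_n/Ω ≈ 143 kips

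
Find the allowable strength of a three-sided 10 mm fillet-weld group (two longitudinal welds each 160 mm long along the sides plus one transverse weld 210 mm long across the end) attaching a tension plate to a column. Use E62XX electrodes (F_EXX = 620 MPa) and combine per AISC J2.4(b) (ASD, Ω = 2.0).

R_n/Ω ≈ 772 kN

t_e = 0.707 × 10 = 7.07 mm.
R_nwl = 0.6 × 620 × 7.07 × 320 × 10⁻³ = 841.6 kN (longitudinal, 2 welds).
R_nwt = 0.6 × 620 × 7.07 × 210 × 10⁻³ = 552.3 kN (transverse, base value).
(i) R_nwl + R_nwt = 1394 kN; (ii) 0.85 R_nwl + 1.5 R_nwt = 1544 kN.
R_n = max = 1544 kN [governs: (ii)]; R_n/Ω = 771.9 kN.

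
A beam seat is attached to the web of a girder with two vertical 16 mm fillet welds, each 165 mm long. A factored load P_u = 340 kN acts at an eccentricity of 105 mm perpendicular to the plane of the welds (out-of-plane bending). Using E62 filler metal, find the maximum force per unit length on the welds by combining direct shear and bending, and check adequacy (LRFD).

E62XX → F_EXX = 620 MPa.
L_w = 2 × 165 = 330 mm; section modulus (unit throat) S = 2 × L²/6 = 9075 mm².
Direct shear f_v = P/L_w = 340×10³/330 = 1030 N/mm.
Moment M = P × e = 340×10³ × 105 = 35700000 N·mm; bending f_b = M/S = 3934 N/mm.
f_max = √(f_v² + f_b²) = √(1030² + 3934²) = 4067 N/mm.
φr_n = 0.75 × 0.6 × 620 × (0.707 × 16) = 3156 N/mm → NOT adequate.

f_max ≈ 4070 N/mm; NOT adequate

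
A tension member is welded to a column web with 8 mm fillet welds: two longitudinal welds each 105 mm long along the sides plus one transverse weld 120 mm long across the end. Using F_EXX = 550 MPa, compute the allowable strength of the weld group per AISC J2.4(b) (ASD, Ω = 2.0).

R_n/Ω ≈ 335 kN

t_e = 0.707 × 8 = 5.656 mm.
R_nwl = 0.6 × 550 × 5.656 × 210 × 10⁻³ = 392 kN (longitudinal, 2 welds).
R_nwt = 0.6 × 550 × 5.656 × 120 × 10⁻³ = 224 kN (transverse, base value).
(i) R_nwl + R_nwt = 615.9 kN; (ii) 0.85 R_nwl + 1.5 R_nwt = 669.1 kN.
R_n = max = 669.1 kN [governs: (ii)]; R_n/Ω = 334.6 kN.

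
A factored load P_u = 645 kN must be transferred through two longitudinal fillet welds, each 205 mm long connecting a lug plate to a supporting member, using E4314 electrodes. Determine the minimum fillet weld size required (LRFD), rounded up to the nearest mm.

w = 12 mm

E43XX → F_EXX = 430 MPa.
Total weld length L = 410 mm.
Required throat t_e = P_u / (φ × 0.6 F_EXX × L) = 645 / (0.75 × 0.6 × 430 × 410 × 10⁻³) = 8.13 mm.
Required leg w = t_e / 0.707 = 11.5 mm → use 12 mm.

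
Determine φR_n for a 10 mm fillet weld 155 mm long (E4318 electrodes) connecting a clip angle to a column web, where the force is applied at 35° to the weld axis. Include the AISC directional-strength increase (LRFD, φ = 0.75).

φR_n ≈ 258 kN

E43XX → F_EXX = 430 MPa.
t_e = 0.707 × 10 = 7.07 mm; A_we = 7.07 × 155 = 1096 mm².
Directional factor: 1.0 + 0.5 sin^1.5(35°) = 1.217.
F_nw = 0.6 × 430 × 1.217 = 314 MPa.
φR_n = 0.75 × 314 × 1096 × 10⁻³ = 258.1 kN.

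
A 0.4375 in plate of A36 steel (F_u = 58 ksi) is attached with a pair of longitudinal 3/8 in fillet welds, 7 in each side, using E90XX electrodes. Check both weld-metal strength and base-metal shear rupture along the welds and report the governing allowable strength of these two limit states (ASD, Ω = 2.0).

E90XX → F_EXX = 90 ksi.
t_e = 0.707 × 0.375 = 0.2651 in; L = 14 in.
Weld metal: R_n/Ω = (1/2.0) × 0.6 × 90 × 0.2651 × 14 = 100.2 kip.
Base metal (shear rupture): R_n/Ω = (1/2.0) × 0.6 × 58 × 0.4375 × 14 = 106.6 kip.
Governing: weld metal.

R_n/Ω ≈ 100 kip (weld metal governs)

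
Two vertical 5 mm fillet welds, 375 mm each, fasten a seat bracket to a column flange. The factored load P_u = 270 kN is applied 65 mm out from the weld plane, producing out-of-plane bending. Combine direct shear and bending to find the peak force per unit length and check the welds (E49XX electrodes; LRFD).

E49XX → F_EXX = 490 MPa.
L_w = 2 × 375 = 750 mm; section modulus (unit throat) S = 2 × L²/6 = 46880 mm².
Direct shear f_v = P/L_w = 270×10³/750 = 360 N/mm.
Moment M = P × e = 270×10³ × 65 = 17550000 N·mm; bending f_b = M/S = 374.4 N/mm.
f_max = √(f_v² + f_b²) = √(360² + 374.4²) = 519.4 N/mm.
φr_n = 0.75 × 0.6 × 490 × (0.707 × 5) = 779.5 N/mm → adequate.

f_max ≈ 519 N/mm; adequate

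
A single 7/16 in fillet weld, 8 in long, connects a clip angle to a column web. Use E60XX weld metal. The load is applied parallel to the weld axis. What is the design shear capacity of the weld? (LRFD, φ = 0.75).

E60XX → F_EXX = 60 ksi.
Effective throat t_e = 0.707 × 0.4375 = 0.3093 in.
Total length L = 8 in; A_we = 0.3093 × 8 = 2.474 in².
F_nw = 0.6 F_EXX = 0.6 × 60 = 36 ksi.
φR_n = 0.75 × 36 × 2.474 = 66.81 kips.

φR_n ≈ 66.8 kips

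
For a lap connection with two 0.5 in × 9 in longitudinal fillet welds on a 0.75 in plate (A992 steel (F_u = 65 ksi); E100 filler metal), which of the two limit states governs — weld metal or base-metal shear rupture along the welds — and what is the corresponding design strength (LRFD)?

φR_n ≈ 286 kips (weld metal governs)

E100XX → F_EXX = 100 ksi.
t_e = 0.707 × 0.5 = 0.3535 in; L = 18 in.
Weld metal: φR_n = 0.75 × 0.6 × 100 × 0.3535 × 18 = 286.3 kips.
Base metal (shear rupture): φR_n = 0.75 × 0.6 × 65 × 0.75 × 18 = 394.9 kips.
Governing: weld metal.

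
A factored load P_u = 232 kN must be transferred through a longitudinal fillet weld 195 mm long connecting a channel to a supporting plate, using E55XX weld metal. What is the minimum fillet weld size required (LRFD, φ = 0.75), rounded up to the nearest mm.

E55XX → F_EXX = 550 MPa.
Total weld length L = 195 mm.
Required throat t_e = P_u / (φ × 0.6 F_EXX × L) = 232 / (0.75 × 0.6 × 550 × 195 × 10⁻³) = 4.807 mm.
Required leg w = t_e / 0.707 = 6.799 mm → use 7 mm.

w = 7 mm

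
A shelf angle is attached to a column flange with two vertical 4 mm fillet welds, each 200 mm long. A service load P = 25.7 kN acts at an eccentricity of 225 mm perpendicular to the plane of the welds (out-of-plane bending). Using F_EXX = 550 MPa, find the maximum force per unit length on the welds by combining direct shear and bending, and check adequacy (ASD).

L_w = 2 × 200 = 400 mm; section modulus (unit throat) S = 2 × L²/6 = 13330 mm².
Direct shear f_v = P/L_w = 25.7×10³/400 = 64.25 N/mm.
Moment M = P × e = 25.7×10³ × 225 = 5782500 N·mm; bending f_b = M/S = 433.7 N/mm.
f_max = √(f_v² + f_b²) = √(64.25² + 433.7²) = 438.4 N/mm.
r_n/Ω = (1/2.0) × 0.6 × 550 × (0.707 × 4) = 466.6 N/mm → adequate.

f_max ≈ 438 N/mm; adequate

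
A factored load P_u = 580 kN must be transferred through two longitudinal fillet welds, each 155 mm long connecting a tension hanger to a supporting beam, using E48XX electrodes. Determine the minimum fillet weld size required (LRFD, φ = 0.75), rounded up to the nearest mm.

w = 13 mm

E48XX → F_EXX = 480 MPa.
Total weld length L = 310 mm.
Required throat t_e = P_u / (φ × 0.6 F_EXX × L) = 580 / (0.75 × 0.6 × 480 × 310 × 10⁻³) = 8.662 mm.
Required leg w = t_e / 0.707 = 12.25 mm → use 13 mm.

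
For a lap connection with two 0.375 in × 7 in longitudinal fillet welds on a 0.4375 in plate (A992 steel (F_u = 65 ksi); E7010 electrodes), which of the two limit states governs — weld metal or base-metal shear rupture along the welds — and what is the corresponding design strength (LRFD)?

E70XX → F_EXX = 70 ksi.
t_e = 0.707 × 0.375 = 0.2651 in; L = 14 in.
Weld metal: φR_n = 0.75 × 0.6 × 70 × 0.2651 × 14 = 116.9 kip.
Base metal (shear rupture): φR_n = 0.75 × 0.6 × 65 × 0.4375 × 14 = 179.2 kip.
Governing: weld metal.

φR_n ≈ 117 kip (weld metal governs)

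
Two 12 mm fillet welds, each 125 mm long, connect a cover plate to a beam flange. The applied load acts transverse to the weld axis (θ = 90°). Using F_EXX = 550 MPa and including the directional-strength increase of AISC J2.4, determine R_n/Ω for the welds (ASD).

R_n/Ω ≈ 525 kN

t_e = 0.707 × 12 = 8.484 mm; A_we = 8.484 × 250 = 2121 mm².
Directional factor: 1.0 + 0.5 sin^1.5(90°) = 1.5.
F_nw = 0.6 × 550 × 1.5 = 495 MPa.
R_n/Ω = (495 × 2121) / 2.0 × 10⁻³ = 524.9 kN.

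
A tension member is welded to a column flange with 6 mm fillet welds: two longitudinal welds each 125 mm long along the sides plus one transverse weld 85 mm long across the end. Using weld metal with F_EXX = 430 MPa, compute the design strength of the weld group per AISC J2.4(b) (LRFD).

t_e = 0.707 × 6 = 4.242 mm.
R_nwl = 0.6 × 430 × 4.242 × 250 × 10⁻³ = 273.6 kN (longitudinal, 2 welds).
R_nwt = 0.6 × 430 × 4.242 × 85 × 10⁻³ = 93.03 kN (transverse, base value).
(i) R_nwl + R_nwt = 366.6 kN; (ii) 0.85 R_nwl + 1.5 R_nwt = 372.1 kN.
R_n = max = 372.1 kN [governs: (ii)]; φR_n = 279.1 kN.

φR_n ≈ 279 kN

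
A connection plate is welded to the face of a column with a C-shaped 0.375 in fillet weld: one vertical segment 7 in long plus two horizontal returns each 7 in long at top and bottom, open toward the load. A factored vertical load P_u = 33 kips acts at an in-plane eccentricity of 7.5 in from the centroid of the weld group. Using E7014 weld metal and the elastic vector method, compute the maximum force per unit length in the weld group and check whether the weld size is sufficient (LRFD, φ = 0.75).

E70XX → F_EXX = 70 ksi.
Total weld length L_w = 21 in. Treat welds as unit-width lines.
Centroid: x̄ = 2×7×3.5 / 21 = 2.333 in from the vertical weld.
Polar moment about centroid: J = I_x + I_y = [7³/12 + 2×7×3.5²] + [7×2.333² + 2(7³/12 + 7×1.167²)] = 314.4 in³.
Direct shear f_v = P/L_w = 33 / 21 = 1.571 kip/in (vertical).
Torsion M = P·e = 33 × 7.5 = 247.5 kip·in.
Critical point at (x, y) = (4.667, 3.5) from centroid. f_tx = M·y/J = 2.755 kip/in; f_ty = M·x/J = 3.673 kip/in.
Resultant f_max = √[f_tx² + (f_v + f_ty)²] = √[2.755² + (1.571 + 3.673)²] = 5.924 kip/in.
Capacity per unit length: φr_n = 0.75 × 0.6 × 70 × (0.707 × 0.375) = 8.351 kip/in.
5.924 ≤ 8.351 → adequate.

f_max ≈ 5.92 kip/in; adequate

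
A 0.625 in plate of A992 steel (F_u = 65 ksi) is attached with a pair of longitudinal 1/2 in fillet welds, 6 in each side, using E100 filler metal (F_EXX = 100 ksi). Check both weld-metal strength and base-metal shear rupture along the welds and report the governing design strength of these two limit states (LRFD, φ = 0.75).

t_e = 0.707 × 0.5 = 0.3535 in; L = 12 in.
Weld metal: φR_n = 0.75 × 0.6 × 100 × 0.3535 × 12 = 190.9 kip.
Base metal (shear rupture): φR_n = 0.75 × 0.6 × 65 × 0.625 × 12 = 219.4 kip.
Governing: weld metal.

φR_n ≈ 191 kip (weld metal governs)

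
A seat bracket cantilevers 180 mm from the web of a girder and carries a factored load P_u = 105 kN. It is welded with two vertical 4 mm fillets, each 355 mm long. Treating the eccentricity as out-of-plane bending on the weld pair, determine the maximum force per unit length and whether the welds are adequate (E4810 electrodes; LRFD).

E48XX → F_EXX = 480 MPa.
L_w = 2 × 355 = 710 mm; section modulus (unit throat) S = 2 × L²/6 = 42010 mm².
Direct shear f_v = P/L_w = 105×10³/710 = 147.9 N/mm.
Moment M = P × e = 105×10³ × 180 = 18900000 N·mm; bending f_b = M/S = 449.9 N/mm.
f_max = √(f_v² + f_b²) = √(147.9² + 449.9²) = 473.6 N/mm.
φr_n = 0.75 × 0.6 × 480 × (0.707 × 4) = 610.8 N/mm → adequate.

f_max ≈ 474 N/mm; adequate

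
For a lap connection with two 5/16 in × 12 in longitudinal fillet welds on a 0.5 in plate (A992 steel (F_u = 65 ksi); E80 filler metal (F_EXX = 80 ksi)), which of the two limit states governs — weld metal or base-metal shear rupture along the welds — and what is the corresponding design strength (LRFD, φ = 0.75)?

t_e = 0.707 × 0.3125 = 0.2209 in; L = 24 in.
Weld metal: φR_n = 0.75 × 0.6 × 80 × 0.2209 × 24 = 190.9 kip.
Base metal (shear rupture): φR_n = 0.75 × 0.6 × 65 × 0.5 × 24 = 351 kip.
Governing: weld metal.

φR_n ≈ 191 kip (weld metal governs)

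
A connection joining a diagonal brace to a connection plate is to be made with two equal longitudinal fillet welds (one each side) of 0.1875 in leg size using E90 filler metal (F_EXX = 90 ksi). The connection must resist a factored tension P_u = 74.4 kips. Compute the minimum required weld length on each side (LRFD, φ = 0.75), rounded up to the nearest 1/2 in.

Throat t_e = 0.707 × 0.1875 = 0.1326 in.
φr_n = 0.75 × 0.6 × 90 × 0.1326 = 5.369 kips/in.
L_req = P_u / φr_n = 74.4 / 5.369 = 13.86 in total.
Per side: 13.86 / 2 = 6.929 in.
Round up → use L = 7 in on each side.

L = 7 in on each side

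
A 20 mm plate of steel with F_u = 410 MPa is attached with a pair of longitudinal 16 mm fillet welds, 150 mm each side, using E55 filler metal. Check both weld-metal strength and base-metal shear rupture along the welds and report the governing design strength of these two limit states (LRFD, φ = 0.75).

φR_n ≈ 840 kN (weld metal governs)

E55XX → F_EXX = 550 MPa.
t_e = 0.707 × 16 = 11.31 mm; L = 300 mm.
Weld metal: φR_n = 0.75 × 0.6 × 550 × 11.31 × 300 × 10⁻³ = 839.9 kN.
Base metal (shear rupture): φR_n = 0.75 × 0.6 × 410 × 20 × 300 × 10⁻³ = 1107 kN.
Governing: weld metal.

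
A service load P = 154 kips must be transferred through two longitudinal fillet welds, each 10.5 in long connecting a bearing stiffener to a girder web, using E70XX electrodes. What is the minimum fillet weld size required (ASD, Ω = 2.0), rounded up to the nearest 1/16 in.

w = 1/2 in

E70XX → F_EXX = 70 ksi.
Total weld length L = 21 in.
Required throat t_e = P × Ω / (0.6 F_EXX × L) = 154 × 2.0 / (0.6 × 70 × 21) = 0.3492 in.
Required leg w = t_e / 0.707 = 0.4939 in → use 1/2 in.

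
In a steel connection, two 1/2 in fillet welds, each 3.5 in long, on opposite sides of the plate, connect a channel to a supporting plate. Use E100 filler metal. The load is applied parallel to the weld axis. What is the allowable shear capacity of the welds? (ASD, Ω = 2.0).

E100XX → F_EXX = 100 ksi.
Effective throat t_e = 0.707 × 0.5 = 0.3535 in.
Total length L = 7 in; A_we = 0.3535 × 7 = 2.474 in².
F_nw = 0.6 F_EXX = 0.6 × 100 = 60 ksi.
R_n = 60 × 2.474 = 148.5 kip; R_n/Ω = 148.5/2.0 = 74.23 kip.

R_n/Ω ≈ 74.2 kip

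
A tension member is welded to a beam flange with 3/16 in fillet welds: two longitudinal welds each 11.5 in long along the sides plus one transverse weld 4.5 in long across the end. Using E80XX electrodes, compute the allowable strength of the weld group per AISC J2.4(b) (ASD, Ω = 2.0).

R_n/Ω ≈ 87.5 kip

E80XX → F_EXX = 80 ksi.
t_e = 0.707 × 0.1875 = 0.1326 in.
R_nwl = 0.6 × 80 × 0.1326 × 23 = 146.3 kip (longitudinal, 2 welds).
R_nwt = 0.6 × 80 × 0.1326 × 4.5 = 28.63 kip (transverse, base value).
(i) R_nwl + R_nwt = 175 kip; (ii) 0.85 R_nwl + 1.5 R_nwt = 167.3 kip.
R_n = max = 175 kip [governs: (i)]; R_n/Ω = 87.49 kip.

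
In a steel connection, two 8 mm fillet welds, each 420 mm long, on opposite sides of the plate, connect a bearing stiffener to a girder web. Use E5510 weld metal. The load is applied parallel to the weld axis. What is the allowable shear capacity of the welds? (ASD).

R_n/Ω ≈ 784 kN

E55XX → F_EXX = 550 MPa.
Effective throat t_e = 0.707 × 8 = 5.656 mm.
Total length L = 840 mm; A_we = 5.656 × 840 = 4751 mm².
F_nw = 0.6 F_EXX = 0.6 × 550 = 330 MPa.
R_n = 330 × 4751 × 10⁻³ = 1568 kN; R_n/Ω = 1568/2.0 = 783.9 kN.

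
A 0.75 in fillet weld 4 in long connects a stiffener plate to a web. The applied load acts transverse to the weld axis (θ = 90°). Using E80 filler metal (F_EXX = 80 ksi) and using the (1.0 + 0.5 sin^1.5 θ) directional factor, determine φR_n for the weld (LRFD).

φR_n ≈ 115 kips

t_e = 0.707 × 0.75 = 0.5302 in; A_we = 0.5302 × 4 = 2.121 in².
Directional factor: 1.0 + 0.5 sin^1.5(90°) = 1.5.
F_nw = 0.6 × 80 × 1.5 = 72 ksi.
φR_n = 0.75 × 72 × 2.121 = 114.5 kips.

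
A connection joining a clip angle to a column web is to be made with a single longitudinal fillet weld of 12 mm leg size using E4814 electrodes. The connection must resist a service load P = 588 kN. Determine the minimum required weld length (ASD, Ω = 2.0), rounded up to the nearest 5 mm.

E48XX → F_EXX = 480 MPa.
Throat t_e = 0.707 × 12 = 8.484 mm.
r_n/Ω = (0.6 × 480 × 8.484) / 2.0 = 1222 N/mm = 1.222 kN/mm.
L_req = P / (r_n/Ω) = 588 / 1.222 = 481.3 mm total.
Round up → use L = 485 mm.

L = 485 mm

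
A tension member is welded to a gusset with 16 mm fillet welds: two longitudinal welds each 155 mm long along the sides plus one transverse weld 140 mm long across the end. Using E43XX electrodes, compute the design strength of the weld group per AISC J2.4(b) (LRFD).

E43XX → F_EXX = 430 MPa.
t_e = 0.707 × 16 = 11.31 mm.
R_nwl = 0.6 × 430 × 11.31 × 310 × 10⁻³ = 904.7 kN (longitudinal, 2 welds).
R_nwt = 0.6 × 430 × 11.31 × 140 × 10⁻³ = 408.6 kN (transverse, base value).
(i) R_nwl + R_nwt = 1313 kN; (ii) 0.85 R_nwl + 1.5 R_nwt = 1382 kN.
R_n = max = 1382 kN [governs: (ii)]; φR_n = 1036 kN.

φR_n ≈ 1040 kN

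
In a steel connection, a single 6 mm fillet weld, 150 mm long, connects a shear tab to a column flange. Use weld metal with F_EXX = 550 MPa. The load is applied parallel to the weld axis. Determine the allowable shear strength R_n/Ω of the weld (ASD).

Effective throat t_e = 0.707 × 6 = 4.242 mm.
Total length L = 150 mm; A_we = 4.242 × 150 = 636.3 mm².
F_nw = 0.6 F_EXX = 0.6 × 550 = 330 MPa.
R_n = 330 × 636.3 × 10⁻³ = 210 kN; R_n/Ω = 210/2.0 = 105 kN.

R_n/Ω ≈ 105 kN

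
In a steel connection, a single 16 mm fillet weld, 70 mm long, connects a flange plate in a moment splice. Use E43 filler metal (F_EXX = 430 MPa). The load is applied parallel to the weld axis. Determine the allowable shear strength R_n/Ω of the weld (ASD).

Effective throat t_e = 0.707 × 16 = 11.31 mm.
Total length L = 70 mm; A_we = 11.31 × 70 = 791.8 mm².
F_nw = 0.6 F_EXX = 0.6 × 430 = 258 MPa.
R_n = 258 × 791.8 × 10⁻³ = 204.3 kN; R_n/Ω = 204.3/2.0 = 102.1 kN.

R_n/Ω ≈ 102 kN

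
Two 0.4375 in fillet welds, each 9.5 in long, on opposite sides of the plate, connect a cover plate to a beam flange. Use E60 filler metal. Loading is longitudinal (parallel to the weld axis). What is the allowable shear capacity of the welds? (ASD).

R_n/Ω ≈ 106 kips

E60XX → F_EXX = 60 ksi.
Effective throat t_e = 0.707 × 0.4375 = 0.3093 in.
Total length L = 19 in; A_we = 0.3093 × 19 = 5.877 in².
F_nw = 0.6 F_EXX = 0.6 × 60 = 36 ksi.
R_n = 36 × 5.877 = 211.6 kips; R_n/Ω = 211.6/2.0 = 105.8 kips.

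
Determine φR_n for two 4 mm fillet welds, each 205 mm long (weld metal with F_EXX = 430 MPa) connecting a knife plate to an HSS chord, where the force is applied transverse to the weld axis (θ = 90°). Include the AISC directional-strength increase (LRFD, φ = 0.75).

t_e = 0.707 × 4 = 2.828 mm; A_we = 2.828 × 410 = 1159 mm².
Directional factor: 1.0 + 0.5 sin^1.5(90°) = 1.5.
F_nw = 0.6 × 430 × 1.5 = 387 MPa.
φR_n = 0.75 × 387 × 1159 × 10⁻³ = 336.5 kN.

φR_n ≈ 337 kN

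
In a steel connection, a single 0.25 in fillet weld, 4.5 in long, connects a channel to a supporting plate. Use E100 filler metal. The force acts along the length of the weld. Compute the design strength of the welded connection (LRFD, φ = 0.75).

φR_n ≈ 35.8 kips

E100XX → F_EXX = 100 ksi.
Effective throat t_e = 0.707 × 0.25 = 0.1767 in.
Total length L = 4.5 in; A_we = 0.1767 × 4.5 = 0.7954 in².
F_nw = 0.6 F_EXX = 0.6 × 100 = 60 ksi.
φR_n = 0.75 × 60 × 0.7954 = 35.79 kips.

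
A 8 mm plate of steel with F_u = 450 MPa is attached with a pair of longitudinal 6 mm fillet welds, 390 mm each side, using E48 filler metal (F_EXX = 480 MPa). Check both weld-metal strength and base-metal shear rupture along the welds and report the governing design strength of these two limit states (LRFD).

φR_n ≈ 715 kN (weld metal governs)

t_e = 0.707 × 6 = 4.242 mm; L = 780 mm.
Weld metal: φR_n = 0.75 × 0.6 × 480 × 4.242 × 780 × 10⁻³ = 714.7 kN.
Base metal (shear rupture): φR_n = 0.75 × 0.6 × 450 × 8 × 780 × 10⁻³ = 1264 kN.
Governing: weld metal.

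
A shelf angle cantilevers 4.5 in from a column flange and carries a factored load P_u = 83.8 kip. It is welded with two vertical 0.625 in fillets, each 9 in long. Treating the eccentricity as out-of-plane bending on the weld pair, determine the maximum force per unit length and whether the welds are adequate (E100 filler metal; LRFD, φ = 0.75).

f_max ≈ 14.7 kip/in; adequate

E100XX → F_EXX = 100 ksi.
L_w = 2 × 9 = 18 in; section modulus (unit throat) S = 2 × L²/6 = 27 in².
Direct shear f_v = P/L_w = 83.8/18 = 4.656 kip/in.
Moment M = P × e = 83.8 × 4.5 = 377.1 kip·in; bending f_b = M/S = 13.97 kip/in.
f_max = √(f_v² + f_b²) = √(4.656² + 13.97²) = 14.72 kip/in.
φr_n = 0.75 × 0.6 × 100 × (0.707 × 0.625) = 19.88 kip/in → adequate.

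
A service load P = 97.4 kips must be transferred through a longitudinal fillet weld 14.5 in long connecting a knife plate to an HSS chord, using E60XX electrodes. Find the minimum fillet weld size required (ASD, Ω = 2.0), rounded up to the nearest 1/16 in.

w = 9/16 in

E60XX → F_EXX = 60 ksi.
Total weld length L = 14.5 in.
Required throat t_e = P × Ω / (0.6 F_EXX × L) = 97.4 × 2.0 / (0.6 × 60 × 14.5) = 0.3732 in.
Required leg w = t_e / 0.707 = 0.5278 in → use 9/16 in.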